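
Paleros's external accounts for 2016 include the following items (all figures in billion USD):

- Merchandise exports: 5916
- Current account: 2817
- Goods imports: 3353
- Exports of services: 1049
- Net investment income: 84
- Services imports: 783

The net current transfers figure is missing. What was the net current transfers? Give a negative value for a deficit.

-96

Current account = goods balance + services balance + net primary income + net secondary income
Sum of the known components = 2913
Net current transfers = CA - (known components) = 2817 - 2913 = -96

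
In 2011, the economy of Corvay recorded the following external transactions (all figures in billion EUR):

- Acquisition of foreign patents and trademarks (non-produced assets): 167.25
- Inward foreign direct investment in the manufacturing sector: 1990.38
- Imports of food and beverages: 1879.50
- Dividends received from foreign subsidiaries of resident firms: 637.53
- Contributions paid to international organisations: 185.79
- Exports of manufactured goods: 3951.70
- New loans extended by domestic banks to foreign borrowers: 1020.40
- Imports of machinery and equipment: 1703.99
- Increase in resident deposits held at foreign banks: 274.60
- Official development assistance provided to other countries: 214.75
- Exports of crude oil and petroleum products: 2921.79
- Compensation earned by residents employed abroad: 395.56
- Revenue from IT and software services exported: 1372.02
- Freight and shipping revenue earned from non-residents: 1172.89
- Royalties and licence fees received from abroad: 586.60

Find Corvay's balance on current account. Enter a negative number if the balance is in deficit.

Goods: 3951.70 - 1879.50 - 1703.99 + 2921.79 = 3290.00
Services: 1172.89 + 586.60 + 1372.02 = 3131.51
Primary income: 637.53 + 395.56 = 1033.09
Secondary income: -214.75 - 185.79 = -400.54
Current account = 3290.00 + 3131.51 + 1033.09 + (-400.54) = 7054.06
(Excluded from the current account — capital account: acquisition of foreign patents and trademarks (non-produced assets) 167.25; financial account: inward foreign direct investment in the manufacturing sector 1990.38, new loans extended by domestic banks to foreign borrowers 1020.40, increase in resident deposits held at foreign banks 274.60.)

7054.06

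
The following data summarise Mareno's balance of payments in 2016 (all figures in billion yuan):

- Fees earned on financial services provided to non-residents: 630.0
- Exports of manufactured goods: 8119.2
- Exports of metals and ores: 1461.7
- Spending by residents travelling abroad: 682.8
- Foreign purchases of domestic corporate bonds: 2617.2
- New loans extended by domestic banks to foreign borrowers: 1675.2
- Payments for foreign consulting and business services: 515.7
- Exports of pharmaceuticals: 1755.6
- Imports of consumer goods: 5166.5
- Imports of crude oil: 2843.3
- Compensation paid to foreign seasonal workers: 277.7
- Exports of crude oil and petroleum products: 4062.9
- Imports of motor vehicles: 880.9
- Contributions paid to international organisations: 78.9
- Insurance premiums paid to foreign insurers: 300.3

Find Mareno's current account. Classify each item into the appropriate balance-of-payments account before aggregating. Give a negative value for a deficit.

5283.3

Goods: -2843.3 + 8119.2 + 1755.6 + 4062.9 + 1461.7 - 880.9 - 5166.5 = 6508.7
Services: -682.8 - 300.3 - 515.7 + 630.0 = -868.8
Primary income: -277.7
Secondary income: -78.9
Current account = 6508.7 + (-868.8) + (-277.7) + (-78.9) = 5283.3
(Excluded from the current account — financial account: foreign purchases of domestic corporate bonds 2617.2, new loans extended by domestic banks to foreign borrowers 1675.2.)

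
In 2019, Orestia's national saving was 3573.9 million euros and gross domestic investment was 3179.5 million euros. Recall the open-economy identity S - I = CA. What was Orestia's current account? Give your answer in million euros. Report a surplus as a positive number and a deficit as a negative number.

S - I = CA (net lending to the rest of the world).
CA = S - I = 3573.9 - 3179.5 = 394.4

394.4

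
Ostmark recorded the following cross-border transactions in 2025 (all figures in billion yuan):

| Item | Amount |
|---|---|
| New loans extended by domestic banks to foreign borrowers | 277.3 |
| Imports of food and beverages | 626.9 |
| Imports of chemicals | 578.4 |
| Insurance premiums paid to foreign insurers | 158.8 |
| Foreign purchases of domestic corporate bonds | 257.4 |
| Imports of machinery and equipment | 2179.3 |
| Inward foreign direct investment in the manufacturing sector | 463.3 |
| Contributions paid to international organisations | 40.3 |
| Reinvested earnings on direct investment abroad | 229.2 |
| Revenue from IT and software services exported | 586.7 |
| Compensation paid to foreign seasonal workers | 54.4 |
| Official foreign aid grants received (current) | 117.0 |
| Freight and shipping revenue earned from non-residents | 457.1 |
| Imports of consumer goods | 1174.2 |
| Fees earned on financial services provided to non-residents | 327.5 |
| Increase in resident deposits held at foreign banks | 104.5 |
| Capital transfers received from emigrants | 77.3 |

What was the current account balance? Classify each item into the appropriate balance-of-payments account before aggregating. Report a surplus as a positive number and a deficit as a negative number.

Goods: -1174.2 - 578.4 - 2179.3 - 626.9 = -4558.8
Services: -158.8 + 327.5 + 586.7 + 457.1 = 1212.5
Primary income: -54.4 + 229.2 = 174.8
Secondary income: -40.3 + 117.0 = 76.7
Current account = (-4558.8) + 1212.5 + 174.8 + 76.7 = -3094.8
(Excluded from the current account — financial account: new loans extended by domestic banks to foreign borrowers 277.3, foreign purchases of domestic corporate bonds 257.4, inward foreign direct investment in the manufacturing sector 463.3, increase in resident deposits held at foreign banks 104.5; capital account: capital transfers received from emigrants 77.3.)

-3094.8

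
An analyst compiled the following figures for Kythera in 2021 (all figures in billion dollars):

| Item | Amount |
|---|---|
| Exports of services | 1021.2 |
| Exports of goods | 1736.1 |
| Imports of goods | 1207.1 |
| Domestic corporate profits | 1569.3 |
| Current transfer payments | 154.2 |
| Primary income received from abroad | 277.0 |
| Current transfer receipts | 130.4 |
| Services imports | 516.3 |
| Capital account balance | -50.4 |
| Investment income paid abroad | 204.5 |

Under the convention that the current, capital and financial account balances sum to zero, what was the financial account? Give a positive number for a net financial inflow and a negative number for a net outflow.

Goods balance = 1736.1 - 1207.1 = 529.0
Services balance = 1021.2 - 516.3 = 504.9
Trade balance (goods + services) = 529.0 + 504.9 = 1033.9
Net primary income = 277.0 - 204.5 = 72.5
Net secondary income = 130.4 - 154.2 = -23.8
Current account = 1033.9 + 72.5 + (-23.8) = 1082.6
Financial account = -(1082.6 + (-50.4)) = -1032.2

-1032.2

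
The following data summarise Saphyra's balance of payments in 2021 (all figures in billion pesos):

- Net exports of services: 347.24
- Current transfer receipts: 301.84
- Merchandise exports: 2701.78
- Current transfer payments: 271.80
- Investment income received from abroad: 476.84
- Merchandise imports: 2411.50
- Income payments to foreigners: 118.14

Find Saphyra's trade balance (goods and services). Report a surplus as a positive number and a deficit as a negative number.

Goods balance = 2701.78 - 2411.50 = 290.28
Services balance = 347.24
Trade balance (goods + services) = 290.28 + 347.24 = 637.52

637.52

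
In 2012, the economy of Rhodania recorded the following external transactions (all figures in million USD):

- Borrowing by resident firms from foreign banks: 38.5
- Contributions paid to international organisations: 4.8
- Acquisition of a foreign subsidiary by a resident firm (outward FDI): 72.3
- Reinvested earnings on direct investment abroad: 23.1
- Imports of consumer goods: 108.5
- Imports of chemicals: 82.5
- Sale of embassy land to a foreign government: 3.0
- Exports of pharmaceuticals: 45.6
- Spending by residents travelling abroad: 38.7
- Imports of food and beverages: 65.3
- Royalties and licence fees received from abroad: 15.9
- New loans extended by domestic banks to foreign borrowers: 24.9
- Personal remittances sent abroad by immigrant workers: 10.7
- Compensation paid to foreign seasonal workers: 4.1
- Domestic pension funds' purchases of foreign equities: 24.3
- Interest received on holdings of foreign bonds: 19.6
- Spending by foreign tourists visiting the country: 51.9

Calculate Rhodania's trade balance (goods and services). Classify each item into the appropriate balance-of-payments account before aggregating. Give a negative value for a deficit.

Goods: -82.5 + 45.6 - 108.5 - 65.3 = -210.7
Services: 15.9 - 38.7 + 51.9 = 29.1
Trade balance = -210.7 + 29.1 = -181.6
(Excluded from the trade balance — financial account: borrowing by resident firms from foreign banks 38.5, acquisition of a foreign subsidiary by a resident firm (outward FDI) 72.3, new loans extended by domestic banks to foreign borrowers 24.9, domestic pension funds' purchases of foreign equities 24.3; secondary income: contributions paid to international organisations 4.8, personal remittances sent abroad by immigrant workers 10.7; primary income: reinvested earnings on direct investment abroad 23.1, compensation paid to foreign seasonal workers 4.1, interest received on holdings of foreign bonds 19.6; capital account: sale of embassy land to a foreign government 3.0.)

-181.6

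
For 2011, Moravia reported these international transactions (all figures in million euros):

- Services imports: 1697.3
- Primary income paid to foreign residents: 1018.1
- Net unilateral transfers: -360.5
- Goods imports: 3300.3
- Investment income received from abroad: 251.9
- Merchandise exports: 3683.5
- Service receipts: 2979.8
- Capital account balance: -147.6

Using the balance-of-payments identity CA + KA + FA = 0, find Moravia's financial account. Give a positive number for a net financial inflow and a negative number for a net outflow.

-391.4

Goods balance = 3683.5 - 3300.3 = 383.2
Services balance = 2979.8 - 1697.3 = 1282.5
Trade balance (goods + services) = 383.2 + 1282.5 = 1665.7
Net primary income = 251.9 - 1018.1 = -766.2
Net secondary income = -360.5
Current account = 1665.7 + (-766.2) + (-360.5) = 539.0
Financial account = -(539.0 + (-147.6)) = -391.4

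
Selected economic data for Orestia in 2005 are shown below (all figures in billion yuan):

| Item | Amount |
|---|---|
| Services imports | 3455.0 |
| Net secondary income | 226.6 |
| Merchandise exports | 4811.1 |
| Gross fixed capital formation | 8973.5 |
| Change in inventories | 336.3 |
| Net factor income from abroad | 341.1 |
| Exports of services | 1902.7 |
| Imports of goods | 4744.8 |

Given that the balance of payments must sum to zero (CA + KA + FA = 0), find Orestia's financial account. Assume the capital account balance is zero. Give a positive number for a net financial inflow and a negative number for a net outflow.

Goods balance = 4811.1 - 4744.8 = 66.3
Services balance = 1902.7 - 3455.0 = -1552.3
Trade balance (goods + services) = 66.3 + (-1552.3) = -1486.0
Net primary income = 341.1
Net secondary income = 226.6
Current account = -1486.0 + 341.1 + 226.6 = -918.3
Financial account = -(-918.3) = 918.3

918.3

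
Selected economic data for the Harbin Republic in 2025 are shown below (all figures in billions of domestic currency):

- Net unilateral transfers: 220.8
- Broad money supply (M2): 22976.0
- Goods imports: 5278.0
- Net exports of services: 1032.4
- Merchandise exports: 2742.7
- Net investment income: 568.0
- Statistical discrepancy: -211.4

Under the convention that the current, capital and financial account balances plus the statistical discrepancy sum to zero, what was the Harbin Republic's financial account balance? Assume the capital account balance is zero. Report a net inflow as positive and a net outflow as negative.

Goods balance = 2742.7 - 5278.0 = -2535.3
Services balance = 1032.4
Trade balance (goods + services) = -2535.3 + 1032.4 = -1502.9
Net primary income = 568.0
Net secondary income = 220.8
Current account = -1502.9 + 568.0 + 220.8 = -714.1
Financial account = -(-714.1 + (-211.4)) = 925.5

925.5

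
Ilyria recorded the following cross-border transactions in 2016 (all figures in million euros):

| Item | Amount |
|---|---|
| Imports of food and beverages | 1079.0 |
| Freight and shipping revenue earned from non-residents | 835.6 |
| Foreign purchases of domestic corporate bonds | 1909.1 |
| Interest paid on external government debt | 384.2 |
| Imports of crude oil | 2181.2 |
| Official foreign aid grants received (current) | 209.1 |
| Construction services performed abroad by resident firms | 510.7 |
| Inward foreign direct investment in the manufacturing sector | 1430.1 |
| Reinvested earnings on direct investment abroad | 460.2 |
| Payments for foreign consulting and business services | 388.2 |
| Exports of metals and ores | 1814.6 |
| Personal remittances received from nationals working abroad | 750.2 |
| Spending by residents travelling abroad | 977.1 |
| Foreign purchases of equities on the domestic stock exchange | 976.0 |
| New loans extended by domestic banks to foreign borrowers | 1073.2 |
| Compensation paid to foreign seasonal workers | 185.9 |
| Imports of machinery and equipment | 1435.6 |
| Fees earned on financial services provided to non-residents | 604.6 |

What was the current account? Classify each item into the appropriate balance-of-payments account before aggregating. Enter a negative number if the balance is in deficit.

Goods: -1079.0 + 1814.6 - 2181.2 - 1435.6 = -2881.2
Services: 604.6 - 977.1 + 835.6 - 388.2 + 510.7 = 585.6
Primary income: -384.2 + 460.2 - 185.9 = -109.9
Secondary income: 750.2 + 209.1 = 959.3
Current account = (-2881.2) + 585.6 + (-109.9) + 959.3 = -1446.2
(Excluded from the current account — financial account: foreign purchases of domestic corporate bonds 1909.1, inward foreign direct investment in the manufacturing sector 1430.1, foreign purchases of equities on the domestic stock exchange 976.0, new loans extended by domestic banks to foreign borrowers 1073.2.)

-1446.2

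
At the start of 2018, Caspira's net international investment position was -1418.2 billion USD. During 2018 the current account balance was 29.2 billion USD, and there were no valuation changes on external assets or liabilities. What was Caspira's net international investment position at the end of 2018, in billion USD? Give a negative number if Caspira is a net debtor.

-1389.0

With no valuation effects, change in NIIP = current account = 29.2
End-of-year NIIP = -1418.2 + 29.2 = -1389.0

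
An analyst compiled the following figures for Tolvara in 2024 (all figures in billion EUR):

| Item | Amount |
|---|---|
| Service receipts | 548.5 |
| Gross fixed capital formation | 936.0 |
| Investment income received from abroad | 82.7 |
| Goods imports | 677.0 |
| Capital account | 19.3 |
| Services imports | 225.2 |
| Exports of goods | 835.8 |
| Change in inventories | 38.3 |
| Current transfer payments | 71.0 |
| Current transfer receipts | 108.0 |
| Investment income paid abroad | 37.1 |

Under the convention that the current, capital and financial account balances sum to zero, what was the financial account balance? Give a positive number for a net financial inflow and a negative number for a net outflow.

-584.0

Goods balance = 835.8 - 677.0 = 158.8
Services balance = 548.5 - 225.2 = 323.3
Trade balance (goods + services) = 158.8 + 323.3 = 482.1
Net primary income = 82.7 - 37.1 = 45.6
Net secondary income = 108.0 - 71.0 = 37.0
Current account = 482.1 + 45.6 + 37.0 = 564.7
Financial account = -(564.7 + 19.3) = -584.0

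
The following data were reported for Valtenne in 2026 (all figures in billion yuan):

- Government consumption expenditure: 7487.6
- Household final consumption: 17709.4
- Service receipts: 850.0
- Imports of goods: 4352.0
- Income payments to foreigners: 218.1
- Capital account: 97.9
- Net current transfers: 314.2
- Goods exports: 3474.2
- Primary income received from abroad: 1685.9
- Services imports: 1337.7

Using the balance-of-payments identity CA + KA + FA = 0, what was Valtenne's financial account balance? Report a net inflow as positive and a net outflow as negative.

Goods balance = 3474.2 - 4352.0 = -877.8
Services balance = 850.0 - 1337.7 = -487.7
Trade balance (goods + services) = -877.8 + (-487.7) = -1365.5
Net primary income = 1685.9 - 218.1 = 1467.8
Net secondary income = 314.2
Current account = -1365.5 + 1467.8 + 314.2 = 416.5
Financial account = -(416.5 + 97.9) = -514.4

-514.4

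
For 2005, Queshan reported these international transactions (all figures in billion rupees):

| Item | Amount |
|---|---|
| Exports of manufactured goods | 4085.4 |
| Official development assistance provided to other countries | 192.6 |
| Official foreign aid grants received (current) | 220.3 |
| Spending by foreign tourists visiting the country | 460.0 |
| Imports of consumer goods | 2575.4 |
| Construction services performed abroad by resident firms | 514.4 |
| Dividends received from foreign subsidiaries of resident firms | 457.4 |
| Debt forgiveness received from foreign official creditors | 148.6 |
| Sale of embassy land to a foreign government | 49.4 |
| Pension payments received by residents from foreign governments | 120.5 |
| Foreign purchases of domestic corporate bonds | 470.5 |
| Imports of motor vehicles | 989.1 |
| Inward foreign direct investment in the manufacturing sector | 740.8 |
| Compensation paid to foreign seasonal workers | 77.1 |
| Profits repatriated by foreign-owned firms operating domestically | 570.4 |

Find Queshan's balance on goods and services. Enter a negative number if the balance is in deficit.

1495.3

Goods: 4085.4 - 989.1 - 2575.4 = 520.9
Services: 514.4 + 460.0 = 974.4
Trade balance = 520.9 + 974.4 = 1495.3
(Excluded from the trade balance — secondary income: official development assistance provided to other countries 192.6, official foreign aid grants received (current) 220.3, pension payments received by residents from foreign governments 120.5; primary income: dividends received from foreign subsidiaries of resident firms 457.4, compensation paid to foreign seasonal workers 77.1, profits repatriated by foreign-owned firms operating domestically 570.4; capital account: debt forgiveness received from foreign official creditors 148.6, sale of embassy land to a foreign government 49.4; financial account: foreign purchases of domestic corporate bonds 470.5, inward foreign direct investment in the manufacturing sector 740.8.)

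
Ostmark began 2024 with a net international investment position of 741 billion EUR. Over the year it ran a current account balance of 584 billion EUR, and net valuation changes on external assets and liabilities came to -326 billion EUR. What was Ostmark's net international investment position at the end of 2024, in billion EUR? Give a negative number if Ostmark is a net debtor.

999

Change in NIIP = current account + net valuation change = 584 + (-326) = 258
End-of-year NIIP = 741 + 258 = 999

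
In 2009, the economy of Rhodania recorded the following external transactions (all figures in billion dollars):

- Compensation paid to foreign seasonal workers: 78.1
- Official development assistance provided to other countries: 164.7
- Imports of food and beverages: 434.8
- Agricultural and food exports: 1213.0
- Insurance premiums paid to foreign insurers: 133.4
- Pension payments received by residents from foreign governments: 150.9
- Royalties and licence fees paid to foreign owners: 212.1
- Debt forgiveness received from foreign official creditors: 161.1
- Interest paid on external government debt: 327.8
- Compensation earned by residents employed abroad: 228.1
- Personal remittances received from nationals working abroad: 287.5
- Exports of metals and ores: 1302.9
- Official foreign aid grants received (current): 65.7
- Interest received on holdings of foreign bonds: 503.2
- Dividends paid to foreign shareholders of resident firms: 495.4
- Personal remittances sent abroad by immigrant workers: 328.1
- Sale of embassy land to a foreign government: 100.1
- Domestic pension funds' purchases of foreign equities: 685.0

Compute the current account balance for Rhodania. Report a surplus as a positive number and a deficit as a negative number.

Goods: -434.8 + 1213.0 + 1302.9 = 2081.1
Services: -212.1 - 133.4 = -345.5
Primary income: -495.4 + 503.2 - 327.8 - 78.1 + 228.1 = -170.0
Secondary income: -328.1 + 287.5 - 164.7 + 65.7 + 150.9 = 11.3
Current account = 2081.1 + (-345.5) + (-170.0) + 11.3 = 1576.9
(Excluded from the current account — capital account: debt forgiveness received from foreign official creditors 161.1, sale of embassy land to a foreign government 100.1; financial account: domestic pension funds' purchases of foreign equities 685.0.)

1576.9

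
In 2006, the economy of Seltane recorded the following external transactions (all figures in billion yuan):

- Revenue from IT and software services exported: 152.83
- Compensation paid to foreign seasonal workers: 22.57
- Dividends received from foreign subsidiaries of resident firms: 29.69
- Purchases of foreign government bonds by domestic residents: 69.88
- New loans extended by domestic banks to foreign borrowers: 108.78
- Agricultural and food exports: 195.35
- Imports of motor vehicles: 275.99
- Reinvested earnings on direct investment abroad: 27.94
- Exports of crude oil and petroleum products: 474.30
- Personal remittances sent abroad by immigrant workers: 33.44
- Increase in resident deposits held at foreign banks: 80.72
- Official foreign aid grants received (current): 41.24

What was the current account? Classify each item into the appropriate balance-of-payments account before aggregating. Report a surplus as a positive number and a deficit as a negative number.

589.35

Goods: 195.35 + 474.30 - 275.99 = 393.66
Services: 152.83
Primary income: 27.94 - 22.57 + 29.69 = 35.06
Secondary income: 41.24 - 33.44 = 7.80
Current account = 393.66 + 152.83 + 35.06 + 7.80 = 589.35
(Excluded from the current account — financial account: purchases of foreign government bonds by domestic residents 69.88, new loans extended by domestic banks to foreign borrowers 108.78, increase in resident deposits held at foreign banks 80.72.)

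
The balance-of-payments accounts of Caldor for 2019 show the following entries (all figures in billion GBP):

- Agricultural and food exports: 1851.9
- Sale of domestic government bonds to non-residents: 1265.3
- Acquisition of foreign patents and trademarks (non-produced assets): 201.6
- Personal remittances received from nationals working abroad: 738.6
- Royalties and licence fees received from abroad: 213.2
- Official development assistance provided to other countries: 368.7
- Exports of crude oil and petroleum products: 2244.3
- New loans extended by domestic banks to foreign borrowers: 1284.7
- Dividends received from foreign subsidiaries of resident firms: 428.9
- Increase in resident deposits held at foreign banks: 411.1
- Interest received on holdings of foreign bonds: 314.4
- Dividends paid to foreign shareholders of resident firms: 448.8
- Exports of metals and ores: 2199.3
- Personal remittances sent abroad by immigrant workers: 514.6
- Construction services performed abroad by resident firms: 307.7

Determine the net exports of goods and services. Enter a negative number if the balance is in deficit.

6816.4

Goods: 2199.3 + 1851.9 + 2244.3 = 6295.5
Services: 307.7 + 213.2 = 520.9
Trade balance = 6295.5 + 520.9 = 6816.4
(Excluded from the trade balance — financial account: sale of domestic government bonds to non-residents 1265.3, new loans extended by domestic banks to foreign borrowers 1284.7, increase in resident deposits held at foreign banks 411.1; capital account: acquisition of foreign patents and trademarks (non-produced assets) 201.6; secondary income: personal remittances received from nationals working abroad 738.6, official development assistance provided to other countries 368.7, personal remittances sent abroad by immigrant workers 514.6; primary income: dividends received from foreign subsidiaries of resident firms 428.9, interest received on holdings of foreign bonds 314.4, dividends paid to foreign shareholders of resident firms 448.8.)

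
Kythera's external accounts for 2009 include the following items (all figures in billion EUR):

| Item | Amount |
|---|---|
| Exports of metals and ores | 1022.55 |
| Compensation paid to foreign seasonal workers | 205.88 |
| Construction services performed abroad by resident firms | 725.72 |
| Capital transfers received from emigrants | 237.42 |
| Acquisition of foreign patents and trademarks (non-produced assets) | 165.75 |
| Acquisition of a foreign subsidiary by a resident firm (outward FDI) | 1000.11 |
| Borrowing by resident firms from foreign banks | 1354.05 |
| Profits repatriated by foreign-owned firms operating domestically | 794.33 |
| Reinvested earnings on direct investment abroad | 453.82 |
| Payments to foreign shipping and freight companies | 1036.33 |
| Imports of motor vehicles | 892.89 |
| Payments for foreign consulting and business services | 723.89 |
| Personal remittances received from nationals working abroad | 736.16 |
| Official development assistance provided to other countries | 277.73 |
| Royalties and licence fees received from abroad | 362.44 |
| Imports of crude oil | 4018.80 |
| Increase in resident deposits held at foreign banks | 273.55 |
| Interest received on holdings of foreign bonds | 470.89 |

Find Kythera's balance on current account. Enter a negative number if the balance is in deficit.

Goods: 1022.55 - 892.89 - 4018.80 = -3889.14
Services: -723.89 + 725.72 + 362.44 - 1036.33 = -672.06
Primary income: 453.82 - 205.88 + 470.89 - 794.33 = -75.50
Secondary income: 736.16 - 277.73 = 458.43
Current account = (-3889.14) + (-672.06) + (-75.50) + 458.43 = -4178.27
(Excluded from the current account — capital account: capital transfers received from emigrants 237.42, acquisition of foreign patents and trademarks (non-produced assets) 165.75; financial account: acquisition of a foreign subsidiary by a resident firm (outward FDI) 1000.11, borrowing by resident firms from foreign banks 1354.05, increase in resident deposits held at foreign banks 273.55.)

-4178.27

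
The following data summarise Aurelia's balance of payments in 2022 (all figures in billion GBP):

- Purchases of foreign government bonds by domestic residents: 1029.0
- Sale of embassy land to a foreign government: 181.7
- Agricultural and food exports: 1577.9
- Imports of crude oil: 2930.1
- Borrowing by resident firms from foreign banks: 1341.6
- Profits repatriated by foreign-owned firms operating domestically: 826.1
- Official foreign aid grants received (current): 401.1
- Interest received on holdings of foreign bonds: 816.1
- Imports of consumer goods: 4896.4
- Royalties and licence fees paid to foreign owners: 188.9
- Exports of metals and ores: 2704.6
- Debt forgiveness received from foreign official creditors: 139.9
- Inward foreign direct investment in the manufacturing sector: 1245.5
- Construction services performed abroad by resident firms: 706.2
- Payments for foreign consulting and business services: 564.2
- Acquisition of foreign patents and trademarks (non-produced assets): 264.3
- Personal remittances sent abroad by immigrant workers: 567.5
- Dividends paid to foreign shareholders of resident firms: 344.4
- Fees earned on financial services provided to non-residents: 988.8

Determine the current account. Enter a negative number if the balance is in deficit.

-3122.9

Goods: -4896.4 + 2704.6 - 2930.1 + 1577.9 = -3544.0
Services: 988.8 - 188.9 - 564.2 + 706.2 = 941.9
Primary income: -344.4 - 826.1 + 816.1 = -354.4
Secondary income: 401.1 - 567.5 = -166.4
Current account = (-3544.0) + 941.9 + (-354.4) + (-166.4) = -3122.9
(Excluded from the current account — financial account: purchases of foreign government bonds by domestic residents 1029.0, borrowing by resident firms from foreign banks 1341.6, inward foreign direct investment in the manufacturing sector 1245.5; capital account: sale of embassy land to a foreign government 181.7, debt forgiveness received from foreign official creditors 139.9, acquisition of foreign patents and trademarks (non-produced assets) 264.3.)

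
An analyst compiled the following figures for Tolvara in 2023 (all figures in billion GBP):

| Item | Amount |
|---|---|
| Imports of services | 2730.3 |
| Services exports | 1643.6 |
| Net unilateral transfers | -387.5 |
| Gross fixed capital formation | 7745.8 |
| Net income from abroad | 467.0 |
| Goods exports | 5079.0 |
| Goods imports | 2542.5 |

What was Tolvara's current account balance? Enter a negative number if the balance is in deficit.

1529.3

Goods balance = 5079.0 - 2542.5 = 2536.5
Services balance = 1643.6 - 2730.3 = -1086.7
Trade balance (goods + services) = 2536.5 + (-1086.7) = 1449.8
Net primary income = 467.0
Net secondary income = -387.5
Current account = 1449.8 + 467.0 + (-387.5) = 1529.3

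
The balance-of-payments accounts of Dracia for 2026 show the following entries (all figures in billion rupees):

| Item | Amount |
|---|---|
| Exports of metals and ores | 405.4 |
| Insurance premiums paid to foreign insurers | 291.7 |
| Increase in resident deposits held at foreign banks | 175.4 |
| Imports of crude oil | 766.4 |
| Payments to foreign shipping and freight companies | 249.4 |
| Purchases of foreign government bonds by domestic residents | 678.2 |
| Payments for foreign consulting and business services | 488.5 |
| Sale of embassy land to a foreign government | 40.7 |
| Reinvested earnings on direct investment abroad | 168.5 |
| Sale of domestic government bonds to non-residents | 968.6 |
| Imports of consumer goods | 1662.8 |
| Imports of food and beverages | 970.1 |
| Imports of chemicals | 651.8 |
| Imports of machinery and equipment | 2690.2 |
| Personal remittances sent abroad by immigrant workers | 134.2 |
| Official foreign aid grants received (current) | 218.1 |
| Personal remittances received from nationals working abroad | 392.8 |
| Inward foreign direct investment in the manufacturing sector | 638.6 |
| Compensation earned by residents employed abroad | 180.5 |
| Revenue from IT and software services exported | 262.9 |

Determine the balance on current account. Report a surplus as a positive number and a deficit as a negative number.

Goods: -2690.2 - 1662.8 - 766.4 + 405.4 - 970.1 - 651.8 = -6335.9
Services: -249.4 - 488.5 + 262.9 - 291.7 = -766.7
Primary income: 168.5 + 180.5 = 349.0
Secondary income: -134.2 + 218.1 + 392.8 = 476.7
Current account = (-6335.9) + (-766.7) + 349.0 + 476.7 = -6276.9
(Excluded from the current account — financial account: increase in resident deposits held at foreign banks 175.4, purchases of foreign government bonds by domestic residents 678.2, sale of domestic government bonds to non-residents 968.6, inward foreign direct investment in the manufacturing sector 638.6; capital account: sale of embassy land to a foreign government 40.7.)

-6276.9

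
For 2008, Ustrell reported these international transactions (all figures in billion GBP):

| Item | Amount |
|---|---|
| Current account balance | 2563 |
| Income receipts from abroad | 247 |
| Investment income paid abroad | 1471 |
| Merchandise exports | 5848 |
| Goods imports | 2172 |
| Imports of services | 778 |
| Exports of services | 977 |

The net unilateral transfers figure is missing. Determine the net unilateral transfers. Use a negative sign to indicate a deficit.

Current account = goods balance + services balance + net primary income + net secondary income
Sum of the known components = 2651
Net unilateral transfers = CA - (known components) = 2563 - 2651 = -88

-88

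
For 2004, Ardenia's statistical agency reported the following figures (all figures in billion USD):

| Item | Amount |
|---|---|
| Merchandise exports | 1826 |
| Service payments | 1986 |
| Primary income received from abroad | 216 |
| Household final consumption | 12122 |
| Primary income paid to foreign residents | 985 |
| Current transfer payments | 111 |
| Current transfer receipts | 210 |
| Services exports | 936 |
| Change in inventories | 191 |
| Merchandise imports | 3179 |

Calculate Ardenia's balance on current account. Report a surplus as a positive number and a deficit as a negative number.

-3073

Goods balance = 1826 - 3179 = -1353
Services balance = 936 - 1986 = -1050
Trade balance (goods + services) = -1353 + (-1050) = -2403
Net primary income = 216 - 985 = -769
Net secondary income = 210 - 111 = 99
Current account = -2403 + (-769) + 99 = -3073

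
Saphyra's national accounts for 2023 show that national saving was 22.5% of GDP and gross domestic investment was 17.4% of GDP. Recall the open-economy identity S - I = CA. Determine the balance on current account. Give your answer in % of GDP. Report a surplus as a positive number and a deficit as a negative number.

CA = S - I = 22.5 - 17.4 = 5.1

5.1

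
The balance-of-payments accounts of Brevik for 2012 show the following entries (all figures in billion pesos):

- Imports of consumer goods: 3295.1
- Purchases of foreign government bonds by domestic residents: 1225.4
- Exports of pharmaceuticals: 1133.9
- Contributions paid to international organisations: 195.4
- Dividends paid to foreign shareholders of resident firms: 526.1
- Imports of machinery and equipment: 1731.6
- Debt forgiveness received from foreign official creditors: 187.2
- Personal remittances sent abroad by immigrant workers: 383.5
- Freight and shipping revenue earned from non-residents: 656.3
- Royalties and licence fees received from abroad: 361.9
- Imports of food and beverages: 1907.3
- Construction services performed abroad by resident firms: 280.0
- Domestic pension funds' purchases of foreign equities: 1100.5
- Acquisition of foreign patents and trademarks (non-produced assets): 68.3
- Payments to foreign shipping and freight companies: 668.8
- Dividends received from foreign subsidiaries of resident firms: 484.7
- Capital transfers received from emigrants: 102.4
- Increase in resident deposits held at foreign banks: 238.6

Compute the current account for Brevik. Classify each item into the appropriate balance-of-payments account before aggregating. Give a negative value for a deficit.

-5791.0

Goods: -1907.3 - 3295.1 + 1133.9 - 1731.6 = -5800.1
Services: -668.8 + 361.9 + 280.0 + 656.3 = 629.4
Primary income: 484.7 - 526.1 = -41.4
Secondary income: -383.5 - 195.4 = -578.9
Current account = (-5800.1) + 629.4 + (-41.4) + (-578.9) = -5791.0
(Excluded from the current account — financial account: purchases of foreign government bonds by domestic residents 1225.4, domestic pension funds' purchases of foreign equities 1100.5, increase in resident deposits held at foreign banks 238.6; capital account: debt forgiveness received from foreign official creditors 187.2, acquisition of foreign patents and trademarks (non-produced assets) 68.3, capital transfers received from emigrants 102.4.)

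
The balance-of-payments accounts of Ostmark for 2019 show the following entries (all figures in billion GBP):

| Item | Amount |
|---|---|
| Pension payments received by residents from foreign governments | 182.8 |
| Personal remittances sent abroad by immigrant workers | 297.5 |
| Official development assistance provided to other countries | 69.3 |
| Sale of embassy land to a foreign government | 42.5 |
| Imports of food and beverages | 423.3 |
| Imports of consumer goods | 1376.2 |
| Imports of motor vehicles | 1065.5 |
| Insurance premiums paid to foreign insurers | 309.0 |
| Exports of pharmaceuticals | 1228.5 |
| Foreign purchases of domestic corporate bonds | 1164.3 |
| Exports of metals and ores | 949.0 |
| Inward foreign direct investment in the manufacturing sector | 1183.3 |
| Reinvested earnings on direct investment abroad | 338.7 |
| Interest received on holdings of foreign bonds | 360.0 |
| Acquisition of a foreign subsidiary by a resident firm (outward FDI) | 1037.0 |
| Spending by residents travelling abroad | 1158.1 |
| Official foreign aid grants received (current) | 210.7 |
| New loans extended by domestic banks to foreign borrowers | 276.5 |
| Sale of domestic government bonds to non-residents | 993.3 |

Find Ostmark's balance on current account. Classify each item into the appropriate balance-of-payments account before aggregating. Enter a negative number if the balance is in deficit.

-1429.2

Goods: 1228.5 - 1376.2 + 949.0 - 423.3 - 1065.5 = -687.5
Services: -309.0 - 1158.1 = -1467.1
Primary income: 338.7 + 360.0 = 698.7
Secondary income: 182.8 + 210.7 - 297.5 - 69.3 = 26.7
Current account = (-687.5) + (-1467.1) + 698.7 + 26.7 = -1429.2
(Excluded from the current account — capital account: sale of embassy land to a foreign government 42.5; financial account: foreign purchases of domestic corporate bonds 1164.3, inward foreign direct investment in the manufacturing sector 1183.3, acquisition of a foreign subsidiary by a resident firm (outward FDI) 1037.0, new loans extended by domestic banks to foreign borrowers 276.5, sale of domestic government bonds to non-residents 993.3.)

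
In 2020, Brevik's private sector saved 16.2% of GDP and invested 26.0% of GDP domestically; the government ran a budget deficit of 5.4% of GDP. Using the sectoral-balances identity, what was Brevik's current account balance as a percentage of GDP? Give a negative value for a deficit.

By the sectoral-balances identity, CA = (S_private - I) + (T - G).
Private balance = 16.2 - 26.0 = -9.8
Government balance (T - G) = -5.4
CA = -9.8 + (-5.4) = -15.2

-15.2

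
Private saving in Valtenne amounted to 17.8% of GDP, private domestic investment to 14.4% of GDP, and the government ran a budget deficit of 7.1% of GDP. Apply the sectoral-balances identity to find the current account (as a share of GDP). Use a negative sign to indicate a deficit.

-3.7

By the sectoral-balances identity, CA = (S_private - I) + (T - G).
Private balance = 17.8 - 14.4 = 3.4
Government balance (T - G) = -7.1
CA = 3.4 + (-7.1) = -3.7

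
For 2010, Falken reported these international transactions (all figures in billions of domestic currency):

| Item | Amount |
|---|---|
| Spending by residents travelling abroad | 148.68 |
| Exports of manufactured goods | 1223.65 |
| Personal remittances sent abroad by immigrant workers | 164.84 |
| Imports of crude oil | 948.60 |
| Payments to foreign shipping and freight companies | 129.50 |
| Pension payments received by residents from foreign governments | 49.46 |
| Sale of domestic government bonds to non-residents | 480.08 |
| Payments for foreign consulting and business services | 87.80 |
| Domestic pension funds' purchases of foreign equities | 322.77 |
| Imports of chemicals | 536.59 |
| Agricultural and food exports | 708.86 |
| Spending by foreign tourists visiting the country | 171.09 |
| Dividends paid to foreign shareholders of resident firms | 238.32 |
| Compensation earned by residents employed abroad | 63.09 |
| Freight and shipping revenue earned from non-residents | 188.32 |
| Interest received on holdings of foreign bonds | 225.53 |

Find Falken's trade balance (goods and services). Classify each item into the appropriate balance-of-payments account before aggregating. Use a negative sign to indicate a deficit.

Goods: -536.59 + 708.86 - 948.60 + 1223.65 = 447.32
Services: -87.80 + 188.32 - 148.68 - 129.50 + 171.09 = -6.57
Trade balance = 447.32 + (-6.57) = 440.75
(Excluded from the trade balance — secondary income: personal remittances sent abroad by immigrant workers 164.84, pension payments received by residents from foreign governments 49.46; financial account: sale of domestic government bonds to non-residents 480.08, domestic pension funds' purchases of foreign equities 322.77; primary income: dividends paid to foreign shareholders of resident firms 238.32, compensation earned by residents employed abroad 63.09, interest received on holdings of foreign bonds 225.53.)

440.75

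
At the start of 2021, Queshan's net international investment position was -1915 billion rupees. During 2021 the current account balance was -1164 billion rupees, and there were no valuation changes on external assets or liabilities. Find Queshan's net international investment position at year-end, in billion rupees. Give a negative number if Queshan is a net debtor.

-3079

With no valuation effects, change in NIIP = current account = -1164
End-of-year NIIP = -1915 + (-1164) = -3079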